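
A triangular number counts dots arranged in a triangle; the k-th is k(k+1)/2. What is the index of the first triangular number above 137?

17

Solve n(n+1)/2 > 137 for integer n.
The largest n with value ≤ 137 is 16 (since 136 ≤ 137 < 153), so the first above is n = 17, value 153.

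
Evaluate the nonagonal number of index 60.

12450

The 60th nonagonal number is n(7n−5)/2 with n = 60.
60·(7·60 − 5)/2 = 60·415/2 = 12450.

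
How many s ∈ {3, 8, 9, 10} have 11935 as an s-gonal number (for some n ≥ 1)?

s = 3: P(3, 154) = 11935. ✓
s = 8: P(8, 63) = 11781 and P(8, 64) = 12160; 11935 is not s-gonal.
s = 9: P(9, 58) = 11629 and P(9, 59) = 12036; 11935 is not s-gonal.
s = 10: P(10, 55) = 11935. ✓
Hits: s ∈ {3, 10} → 2.

2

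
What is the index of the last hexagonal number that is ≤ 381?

14

Solve n(2n−1) ≤ 381 for integer n.
n = 14 gives 378 ≤ 381, while n = 15 gives 435 > 381; so the answer is index 14.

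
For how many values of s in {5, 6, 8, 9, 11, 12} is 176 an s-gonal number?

2

s = 5: P(5, 11) = 176. ✓
s = 6: P(6, 9) = 153 and P(6, 10) = 190; 176 is not s-gonal.
s = 8: P(8, 8) = 176. ✓
s = 9: P(9, 7) = 154 and P(9, 8) = 204; 176 is not s-gonal.
s = 11: P(11, 6) = 141 and P(11, 7) = 196; 176 is not s-gonal.
s = 12: P(12, 6) = 156 and P(12, 7) = 217; 176 is not s-gonal.
Hits: s ∈ {5, 8} → 2.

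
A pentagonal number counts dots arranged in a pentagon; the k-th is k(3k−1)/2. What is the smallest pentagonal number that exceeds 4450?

4510

Solve n(3n−1)/2 > 4450 for integer n.
The largest n with value ≤ 4450 is 54 (since 4347 ≤ 4450 < 4510), so the first above is n = 55, value 4510.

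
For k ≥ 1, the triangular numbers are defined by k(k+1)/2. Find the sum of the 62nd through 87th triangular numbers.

Σ i(i+1)/2 = (Σi² + Σi) / 2 over i = 62..87.
Σi = 3828 − 1891 = 1937 and Σi² = 223300 − 77531 = 145769.
(1·145769 + 1·1937) / 2 = 147706/2 = 73853.

73853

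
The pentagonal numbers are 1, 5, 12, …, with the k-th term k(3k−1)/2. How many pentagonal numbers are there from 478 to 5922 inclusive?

45

The n-th pentagonal number is n(3n−1)/2.
Smallest index with value ≥ 478: n = 19 (giving 532).
Largest index with value ≤ 5922: n = 63 (giving 5922).
Indices 19 through 63: 45 terms.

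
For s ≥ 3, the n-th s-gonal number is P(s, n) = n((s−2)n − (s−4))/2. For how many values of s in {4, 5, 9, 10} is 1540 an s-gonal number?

1

s = 4: P(4, 39) = 1521 and P(4, 40) = 1600; 1540 is not s-gonal.
s = 5: P(5, 32) = 1520 and P(5, 33) = 1617; 1540 is not s-gonal.
s = 9: P(9, 21) = 1491 and P(9, 22) = 1639; 1540 is not s-gonal.
s = 10: P(10, 20) = 1540. ✓
Hits: s ∈ {10} → 1.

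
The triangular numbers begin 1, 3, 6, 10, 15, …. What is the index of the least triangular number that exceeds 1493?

55

Solve n(n+1)/2 > 1493 for integer n.
The largest n with value ≤ 1493 is 54 (since 1485 ≤ 1493 < 1540), so the first above is n = 55, value 1540.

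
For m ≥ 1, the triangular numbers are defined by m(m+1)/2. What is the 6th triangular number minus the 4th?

11

6·7/2 = 21 and 4·5/2 = 10.
Difference: 21 − 10 = 11.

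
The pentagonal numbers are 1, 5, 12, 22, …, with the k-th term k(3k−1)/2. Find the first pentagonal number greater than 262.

287

Solve n(3n−1)/2 > 262 for integer n.
The largest n with value ≤ 262 is 13 (since 247 ≤ 262 < 287), so the first above is n = 14, value 287.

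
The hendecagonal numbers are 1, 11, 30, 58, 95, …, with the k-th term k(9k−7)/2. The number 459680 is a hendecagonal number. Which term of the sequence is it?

Set n(9n−7)/2 = 459680, giving 9n² − 7n − 919360 = 0.
The discriminant is 49 + 72·459680 = 33097009, and √33097009 = 5753.
So n = (7 + 5753) / 18 = 5760/18 = 320.
Check: 320·(9·320 − 7)/2 = 459680. ✓

320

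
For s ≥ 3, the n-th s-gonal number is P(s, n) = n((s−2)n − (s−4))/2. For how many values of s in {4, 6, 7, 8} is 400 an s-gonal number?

1

s = 4: P(4, 20) = 400. ✓
s = 6: P(6, 14) = 378 and P(6, 15) = 435; 400 is not s-gonal.
s = 7: P(7, 12) = 342 and P(7, 13) = 403; 400 is not s-gonal.
s = 8: P(8, 11) = 341 and P(8, 12) = 408; 400 is not s-gonal.
Hits: s ∈ {4} → 1.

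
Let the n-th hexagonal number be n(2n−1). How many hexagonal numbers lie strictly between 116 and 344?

The n-th hexagonal number is n(2n−1).
Smallest index with value > 116: n = 8 (giving 120).
Largest index with value < 344: n = 13 (giving 325).
Indices 8 through 13: 6 terms.

6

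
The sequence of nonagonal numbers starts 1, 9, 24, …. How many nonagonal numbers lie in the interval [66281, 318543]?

The n-th nonagonal number is n(7n−5)/2.
Smallest index with value ≥ 66281: n = 138 (giving 66309).
Largest index with value ≤ 318543: n = 302 (giving 318459).
Indices 138 through 302: 165 terms.

165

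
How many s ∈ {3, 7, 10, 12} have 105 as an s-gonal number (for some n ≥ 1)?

2

s = 3: P(3, 14) = 105. ✓
s = 7: P(7, 6) = 81 and P(7, 7) = 112; 105 is not s-gonal.
s = 10: P(10, 5) = 85 and P(10, 6) = 126; 105 is not s-gonal.
s = 12: P(12, 5) = 105. ✓
Hits: s ∈ {3, 12} → 2.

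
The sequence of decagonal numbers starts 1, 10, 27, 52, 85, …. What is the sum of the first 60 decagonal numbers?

Σ i(4i−3) = 4Σi² − 3Σi over i = 1..60.
Σi = 1830 and Σi² = 73810.
4·73810 − 3·1830 = 289750.

289750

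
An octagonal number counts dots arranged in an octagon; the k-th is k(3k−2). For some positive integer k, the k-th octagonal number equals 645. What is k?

Set n(3n−2) = 645, giving 3n² − 2n − 645 = 0.
The discriminant is 4 + 12·645 = 7744, and √7744 = 88.
So n = (2 + 88) / 6 = 90/6 = 15.

15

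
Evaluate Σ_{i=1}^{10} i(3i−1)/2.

Σ i(3i−1)/2 = (3Σi² − Σi) / 2 over i = 1..10.
Σi = 55 and Σi² = 385.
(3·385 − 1·55) / 2 = 1100/2 = 550.

550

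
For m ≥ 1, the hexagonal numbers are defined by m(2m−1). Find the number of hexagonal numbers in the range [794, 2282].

The n-th hexagonal number is n(2n−1).
Smallest index with value ≥ 794: n = 21 (giving 861).
Largest index with value ≤ 2282: n = 34 (giving 2278).
Indices 21 through 34: 14 terms.

14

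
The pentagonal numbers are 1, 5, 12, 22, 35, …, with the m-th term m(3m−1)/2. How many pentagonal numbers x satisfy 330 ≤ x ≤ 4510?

41

The n-th pentagonal number is n(3n−1)/2.
Smallest index with value ≥ 330: n = 15 (giving 330).
Largest index with value ≤ 4510: n = 55 (giving 4510).
Indices 15 through 55: 41 terms.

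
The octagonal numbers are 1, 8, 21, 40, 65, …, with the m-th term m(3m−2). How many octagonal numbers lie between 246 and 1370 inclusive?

12

The n-th octagonal number is n(3n−2).
Smallest index with value ≥ 246: n = 10 (giving 280).
Largest index with value ≤ 1370: n = 21 (giving 1281).
Indices 10 through 21: 12 terms.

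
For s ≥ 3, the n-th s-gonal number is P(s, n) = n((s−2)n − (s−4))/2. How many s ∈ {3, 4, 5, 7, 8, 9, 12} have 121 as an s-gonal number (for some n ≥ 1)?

s = 3: P(3, 15) = 120 and P(3, 16) = 136; 121 is not s-gonal.
s = 4: P(4, 11) = 121. ✓
s = 5: P(5, 9) = 117 and P(5, 10) = 145; 121 is not s-gonal.
s = 7: P(7, 7) = 112 and P(7, 8) = 148; 121 is not s-gonal.
s = 8: P(8, 6) = 96 and P(8, 7) = 133; 121 is not s-gonal.
s = 9: P(9, 6) = 111 and P(9, 7) = 154; 121 is not s-gonal.
s = 12: P(12, 5) = 105 and P(12, 6) = 156; 121 is not s-gonal.
Hits: s ∈ {4} → 1.

1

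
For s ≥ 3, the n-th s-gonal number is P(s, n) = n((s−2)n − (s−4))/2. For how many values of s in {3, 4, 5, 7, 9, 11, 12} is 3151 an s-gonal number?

1

s = 3: P(3, 78) = 3081 and P(3, 79) = 3160; 3151 is not s-gonal.
s = 4: P(4, 56) = 3136 and P(4, 57) = 3249; 3151 is not s-gonal.
s = 5: P(5, 46) = 3151. ✓
s = 7: P(7, 35) = 3010 and P(7, 36) = 3186; 3151 is not s-gonal.
s = 9: P(9, 30) = 3075 and P(9, 31) = 3286; 3151 is not s-gonal.
s = 11: P(11, 26) = 2951 and P(11, 27) = 3186; 3151 is not s-gonal.
s = 12: P(12, 25) = 3025 and P(12, 26) = 3276; 3151 is not s-gonal.
Hits: s ∈ {5} → 1.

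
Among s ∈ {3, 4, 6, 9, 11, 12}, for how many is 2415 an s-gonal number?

2

s = 3: P(3, 69) = 2415. ✓
s = 4: P(4, 49) = 2401 and P(4, 50) = 2500; 2415 is not s-gonal.
s = 6: P(6, 35) = 2415. ✓
s = 9: P(9, 26) = 2301 and P(9, 27) = 2484; 2415 is not s-gonal.
s = 11: P(11, 23) = 2300 and P(11, 24) = 2508; 2415 is not s-gonal.
s = 12: P(12, 22) = 2332 and P(12, 23) = 2553; 2415 is not s-gonal.
Hits: s ∈ {3, 6} → 2.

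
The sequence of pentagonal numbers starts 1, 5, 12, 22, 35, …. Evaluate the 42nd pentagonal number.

The 42nd pentagonal number is n(3n−1)/2 with n = 42.
42·(3·42 − 1)/2 = 42·125/2 = 2625.

2625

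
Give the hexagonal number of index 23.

1035

The 23rd hexagonal number is n(2n−1) with n = 23.
23·(2·23 − 1) = 23·45 = 1035.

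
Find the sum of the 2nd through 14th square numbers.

Σ_{i=2}^{14} i² = 1015 − 1 = 1014.

1014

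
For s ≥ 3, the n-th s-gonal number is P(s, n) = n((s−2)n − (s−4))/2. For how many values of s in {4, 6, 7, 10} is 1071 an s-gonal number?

1

s = 4: P(4, 32) = 1024 and P(4, 33) = 1089; 1071 is not s-gonal.
s = 6: P(6, 23) = 1035 and P(6, 24) = 1128; 1071 is not s-gonal.
s = 7: P(7, 21) = 1071. ✓
s = 10: P(10, 16) = 976 and P(10, 17) = 1105; 1071 is not s-gonal.
Hits: s ∈ {7} → 1.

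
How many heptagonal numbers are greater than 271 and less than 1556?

The n-th heptagonal number is n(5n−3)/2.
Smallest index with value > 271: n = 11 (giving 286).
Largest index with value < 1556: n = 25 (giving 1525).
Indices 11 through 25: 15 terms.

15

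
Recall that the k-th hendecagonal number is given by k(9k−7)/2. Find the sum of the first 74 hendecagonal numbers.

Σ i(9i−7)/2 = (9Σi² − 7Σi) / 2 over i = 1..74.
Σi = 2775 and Σi² = 137825.
(9·137825 − 7·2775) / 2 = 1221000/2 = 610500.

610500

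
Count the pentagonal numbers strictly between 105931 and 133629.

33

The n-th pentagonal number is n(3n−1)/2.
Smallest index with value > 105931: n = 266 (giving 106001).
Largest index with value < 133629: n = 298 (giving 133057).
Indices 266 through 298: 33 terms.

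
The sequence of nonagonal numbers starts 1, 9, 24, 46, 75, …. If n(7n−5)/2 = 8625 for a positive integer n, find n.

50

Set n(7n−5)/2 = 8625, giving 7n² − 5n − 17250 = 0.
The discriminant is 25 + 56·8625 = 483025, and √483025 = 695.
So n = (5 + 695) / 14 = 700/14 = 50.
Check: 50·(7·50 − 5)/2 = 8625. ✓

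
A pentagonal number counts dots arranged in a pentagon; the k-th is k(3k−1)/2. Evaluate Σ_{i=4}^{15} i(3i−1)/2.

1782

Σ i(3i−1)/2 = (3Σi² − Σi) / 2 over i = 4..15.
Σi = 120 − 6 = 114 and Σi² = 1240 − 14 = 1226.
(3·1226 − 1·114) / 2 = 3564/2 = 1782.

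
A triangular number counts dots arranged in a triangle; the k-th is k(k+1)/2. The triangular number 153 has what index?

17

Set n(n+1)/2 = 153, giving n² + n − 306 = 0.
The discriminant is 1 + 8·153 = 1225, and √1225 = 35.
So n = (-1 + 35) / 2 = 34/2 = 17.
Check: 17·18/2 = 153. ✓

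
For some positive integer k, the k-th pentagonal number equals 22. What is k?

Set n(3n−1)/2 = 22, giving 3n² − n − 44 = 0.
The discriminant is 1 + 24·22 = 529, and √529 = 23.
So n = (1 + 23) / 6 = 24/6 = 4.

4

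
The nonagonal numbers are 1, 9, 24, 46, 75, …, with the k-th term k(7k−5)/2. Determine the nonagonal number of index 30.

3075

The 30th nonagonal number is n(7n−5)/2 with n = 30.
30·(7·30 − 5)/2 = 30·205/2 = 3075.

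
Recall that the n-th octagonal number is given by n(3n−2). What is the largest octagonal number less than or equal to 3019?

3008

Solve n(3n−2) ≤ 3019 for integer n.
n = 32 gives 3008 ≤ 3019, while n = 33 gives 3201 > 3019; so the answer is 3008.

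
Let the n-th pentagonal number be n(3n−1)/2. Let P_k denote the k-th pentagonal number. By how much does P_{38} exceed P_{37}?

Consecutive pentagonal numbers differ by 3n − 2: here 3·38 − 2 = 112.

112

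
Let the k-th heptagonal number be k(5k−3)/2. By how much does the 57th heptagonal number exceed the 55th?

557

57·(5·57 − 3)/2 = 8037 and 55·(5·55 − 3)/2 = 7480.
Difference: 8037 − 7480 = 557.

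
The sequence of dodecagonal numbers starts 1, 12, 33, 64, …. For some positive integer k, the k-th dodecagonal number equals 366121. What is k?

271

Set n(5n−4) = 366121, giving 5n² − 4n − 366121 = 0.
The discriminant is 16 + 20·366121 = 7322436, and √7322436 = 2706.
So n = (4 + 2706) / 10 = 2710/10 = 271.
Check: 271·(5·271 − 4) = 366121. ✓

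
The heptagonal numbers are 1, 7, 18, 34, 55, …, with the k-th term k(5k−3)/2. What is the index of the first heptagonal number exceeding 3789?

40

Solve n(5n−3)/2 > 3789 for integer n.
The largest n with value ≤ 3789 is 39 (since 3744 ≤ 3789 < 3940), so the first above is n = 40, value 3940.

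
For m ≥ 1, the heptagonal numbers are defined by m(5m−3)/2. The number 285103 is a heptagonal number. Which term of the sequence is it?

338

Set n(5n−3)/2 = 285103, giving 5n² − 3n − 570206 = 0.
The discriminant is 9 + 40·285103 = 11404129, and √11404129 = 3377.
So n = (3 + 3377) / 10 = 3380/10 = 338.
Check: 338·(5·338 − 3)/2 = 285103. ✓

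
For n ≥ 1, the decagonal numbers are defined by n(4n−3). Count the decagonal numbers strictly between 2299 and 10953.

28

The n-th decagonal number is n(4n−3).
Smallest index with value > 2299: n = 25 (giving 2425).
Largest index with value < 10953: n = 52 (giving 10660).
Indices 25 through 52: 28 terms.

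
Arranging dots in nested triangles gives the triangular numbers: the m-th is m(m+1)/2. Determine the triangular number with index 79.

The 79th triangular number is n(n+1)/2 with n = 79.
79·80/2 = 6320/2 = 3160.

3160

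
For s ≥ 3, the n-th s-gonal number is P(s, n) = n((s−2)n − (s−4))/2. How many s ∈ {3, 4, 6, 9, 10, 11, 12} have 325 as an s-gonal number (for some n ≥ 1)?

s = 3: P(3, 25) = 325. ✓
s = 4: P(4, 18) = 324 and P(4, 19) = 361; 325 is not s-gonal.
s = 6: P(6, 13) = 325. ✓
s = 9: P(9, 10) = 325. ✓
s = 10: P(10, 9) = 297 and P(10, 10) = 370; 325 is not s-gonal.
s = 11: P(11, 8) = 260 and P(11, 9) = 333; 325 is not s-gonal.
s = 12: P(12, 8) = 288 and P(12, 9) = 369; 325 is not s-gonal.
Hits: s ∈ {3, 6, 9} → 3.

3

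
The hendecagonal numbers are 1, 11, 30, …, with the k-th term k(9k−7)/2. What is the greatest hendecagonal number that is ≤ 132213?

Solve n(9n−7)/2 ≤ 132213 for integer n.
n = 171 gives 130986 ≤ 132213, while n = 172 gives 132526 > 132213; so the answer is 130986.

130986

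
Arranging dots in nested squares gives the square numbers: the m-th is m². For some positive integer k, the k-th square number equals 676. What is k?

26

We need n² = 676, so n = √676 = 26.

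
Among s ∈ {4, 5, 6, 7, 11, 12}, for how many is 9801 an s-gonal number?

2

s = 4: P(4, 99) = 9801. ✓
s = 5: P(5, 81) = 9801. ✓
s = 6: P(6, 70) = 9730 and P(6, 71) = 10011; 9801 is not s-gonal.
s = 7: P(7, 62) = 9517 and P(7, 63) = 9828; 9801 is not s-gonal.
s = 11: P(11, 47) = 9776 and P(11, 48) = 10200; 9801 is not s-gonal.
s = 12: P(12, 44) = 9504 and P(12, 45) = 9945; 9801 is not s-gonal.
Hits: s ∈ {4, 5} → 2.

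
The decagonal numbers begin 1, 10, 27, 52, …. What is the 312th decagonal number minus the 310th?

312·(4·312 − 3) = 388440 and 310·(4·310 − 3) = 383470.
Difference: 388440 − 383470 = 4970.

4970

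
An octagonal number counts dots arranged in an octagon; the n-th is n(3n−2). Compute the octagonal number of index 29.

2465

The 29th octagonal number is n(3n−2) with n = 29.
29·(3·29 − 2) = 29·85 = 2465.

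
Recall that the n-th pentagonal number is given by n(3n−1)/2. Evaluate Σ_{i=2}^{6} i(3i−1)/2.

125

Σ i(3i−1)/2 = (3Σi² − Σi) / 2 over i = 2..6.
Σi = 21 − 1 = 20 and Σi² = 91 − 1 = 90.
(3·90 − 1·20) / 2 = 250/2 = 125.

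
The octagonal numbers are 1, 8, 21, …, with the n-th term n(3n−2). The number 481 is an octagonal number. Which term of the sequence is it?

Set n(3n−2) = 481, giving 3n² − 2n − 481 = 0.
The discriminant is 4 + 12·481 = 5776, and √5776 = 76.
So n = (2 + 76) / 6 = 78/6 = 13.

13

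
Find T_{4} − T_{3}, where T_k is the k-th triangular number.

4

Consecutive triangular numbers differ by n: T_{4} − T_{3} = 4.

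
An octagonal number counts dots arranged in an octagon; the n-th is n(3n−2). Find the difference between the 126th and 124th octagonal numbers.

1496

126·(3·126 − 2) = 47376 and 124·(3·124 − 2) = 45880.
Difference: 47376 − 45880 = 1496.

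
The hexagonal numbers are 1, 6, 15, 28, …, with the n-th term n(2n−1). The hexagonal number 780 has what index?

Set n(2n−1) = 780, giving 2n² − n − 780 = 0.
So n = (1 + 79) / 4 = 80/4 = 20.

20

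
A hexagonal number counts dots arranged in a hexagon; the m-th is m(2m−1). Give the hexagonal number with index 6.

66

6·(2·6 − 1) = 6·11 = 66.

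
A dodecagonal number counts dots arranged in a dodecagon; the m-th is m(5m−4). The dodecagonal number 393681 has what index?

281

Set n(5n−4) = 393681, giving 5n² − 4n − 393681 = 0.
The discriminant is 16 + 20·393681 = 7873636, and √7873636 = 2806.
So n = (4 + 2806) / 10 = 2810/10 = 281.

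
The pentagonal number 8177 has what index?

Set n(3n−1)/2 = 8177, giving 3n² − n − 16354 = 0.
So n = (1 + 443) / 6 = 444/6 = 74.
Check: 74·(3·74 − 1)/2 = 8177. ✓

74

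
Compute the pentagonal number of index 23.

The 23rd pentagonal number is n(3n−1)/2 with n = 23.
23·(3·23 − 1)/2 = 23·68/2 = 23·34 = 782.

782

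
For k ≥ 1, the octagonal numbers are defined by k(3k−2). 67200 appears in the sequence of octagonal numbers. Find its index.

Set n(3n−2) = 67200, giving 3n² − 2n − 67200 = 0.
The discriminant is 4 + 12·67200 = 806404, and √806404 = 898.
So n = (2 + 898) / 6 = 900/6 = 150.

150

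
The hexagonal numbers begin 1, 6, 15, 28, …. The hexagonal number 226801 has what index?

337

Set n(2n−1) = 226801, giving 2n² − n − 226801 = 0.
The discriminant is 1 + 8·226801 = 1814409, and √1814409 = 1347.
So n = (1 + 1347) / 4 = 1348/4 = 337.
Check: 337·(2·337 − 1) = 226801. ✓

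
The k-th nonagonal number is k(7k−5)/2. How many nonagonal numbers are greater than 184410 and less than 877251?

The n-th nonagonal number is n(7n−5)/2.
Smallest index with value > 184410: n = 230 (giving 184575).
Largest index with value < 877251: n = 500 (giving 873750).
Indices 230 through 500: 271 terms.

271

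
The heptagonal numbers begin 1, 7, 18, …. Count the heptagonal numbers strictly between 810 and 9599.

The n-th heptagonal number is n(5n−3)/2.
Smallest index with value > 810: n = 19 (giving 874).
Largest index with value < 9599: n = 62 (giving 9517).
Indices 19 through 62: 44 terms.

44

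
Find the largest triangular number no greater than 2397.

2346

Solve n(n+1)/2 ≤ 2397 for integer n.
n = 68 gives 2346 ≤ 2397, while n = 69 gives 2415 > 2397; so the answer is 2346.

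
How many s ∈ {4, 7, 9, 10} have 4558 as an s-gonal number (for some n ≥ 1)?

1

s = 4: P(4, 67) = 4489 and P(4, 68) = 4624; 4558 is not s-gonal.
s = 7: P(7, 43) = 4558. ✓
s = 9: P(9, 36) = 4446 and P(9, 37) = 4699; 4558 is not s-gonal.
s = 10: P(10, 34) = 4522 and P(10, 35) = 4795; 4558 is not s-gonal.
Hits: s ∈ {7} → 1.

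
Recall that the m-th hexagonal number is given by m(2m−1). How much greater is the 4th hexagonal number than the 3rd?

13

Consecutive hexagonal numbers differ by 4n − 3: here 4·4 − 3 = 13.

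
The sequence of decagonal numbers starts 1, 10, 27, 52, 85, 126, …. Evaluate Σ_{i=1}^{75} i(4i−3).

Σ i(4i−3) = 4Σi² − 3Σi over i = 1..75.
Σi = 2850 and Σi² = 143450.
4·143450 − 3·2850 = 565250.

565250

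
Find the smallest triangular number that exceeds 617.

Solve n(n+1)/2 > 617 for integer n.
The largest n with value ≤ 617 is 34 (since 595 ≤ 617 < 630), so the first above is n = 35, value 630.

630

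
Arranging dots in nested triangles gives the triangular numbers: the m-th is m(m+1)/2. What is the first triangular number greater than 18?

Solve n(n+1)/2 > 18 for integer n.
The largest n with value ≤ 18 is 5 (since 15 ≤ 18 < 21), so the first above is n = 6, value 21.

21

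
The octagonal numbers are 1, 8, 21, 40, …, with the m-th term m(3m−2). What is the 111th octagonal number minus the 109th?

1316

111·(3·111 − 2) = 36741 and 109·(3·109 − 2) = 35425.
Difference: 36741 − 35425 = 1316.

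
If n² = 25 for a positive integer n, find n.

5

We need n² = 25, so n = √25 = 5.
Check: 5² = 25. ✓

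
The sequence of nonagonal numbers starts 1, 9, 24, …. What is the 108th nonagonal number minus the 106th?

1493

108·(7·108 − 5)/2 = 40554 and 106·(7·106 − 5)/2 = 39061.
Difference: 40554 − 39061 = 1493.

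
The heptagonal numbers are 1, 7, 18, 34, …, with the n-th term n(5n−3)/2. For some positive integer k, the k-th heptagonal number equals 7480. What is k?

55

Set n(5n−3)/2 = 7480, giving 5n² − 3n − 14960 = 0.
So n = (3 + 547) / 10 = 550/10 = 55.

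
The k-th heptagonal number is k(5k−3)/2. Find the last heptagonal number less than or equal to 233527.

Solve n(5n−3)/2 ≤ 233527 for integer n.
n = 305 gives 232105 ≤ 233527, while n = 306 gives 233631 > 233527; so the answer is 232105.

232105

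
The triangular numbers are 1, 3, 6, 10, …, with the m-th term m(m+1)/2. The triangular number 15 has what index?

5

Set n(n+1)/2 = 15, giving n² + n − 30 = 0.
The discriminant is 1 + 8·15 = 121, and √121 = 11.
So n = (-1 + 11) / 2 = 10/2 = 5.
Check: 5·6/2 = 15. ✓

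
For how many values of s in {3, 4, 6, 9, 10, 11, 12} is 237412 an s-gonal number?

1

s = 3: P(3, 688) = 237016 and P(3, 689) = 237705; 237412 is not s-gonal.
s = 4: P(4, 487) = 237169 and P(4, 488) = 238144; 237412 is not s-gonal.
s = 6: P(6, 344) = 236328 and P(6, 345) = 237705; 237412 is not s-gonal.
s = 9: P(9, 260) = 235950 and P(9, 261) = 237771; 237412 is not s-gonal.
s = 10: P(10, 244) = 237412. ✓
s = 11: P(11, 230) = 237245 and P(11, 231) = 239316; 237412 is not s-gonal.
s = 12: P(12, 218) = 236748 and P(12, 219) = 238929; 237412 is not s-gonal.
Hits: s ∈ {10} → 1.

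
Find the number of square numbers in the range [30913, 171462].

The n-th square number is n².
Smallest index with value ≥ 30913: n = 176 (giving 30976).
Largest index with value ≤ 171462: n = 414 (giving 171396).
Indices 176 through 414: 239 terms.

239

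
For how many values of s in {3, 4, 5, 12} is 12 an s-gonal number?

s = 3: P(3, 4) = 10 and P(3, 5) = 15; 12 is not s-gonal.
s = 4: P(4, 3) = 9 and P(4, 4) = 16; 12 is not s-gonal.
s = 5: P(5, 3) = 12. ✓
s = 12: P(12, 2) = 12. ✓
Hits: s ∈ {5, 12} → 2.

2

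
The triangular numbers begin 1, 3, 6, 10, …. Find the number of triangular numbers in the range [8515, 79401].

269

The n-th triangular number is n(n+1)/2.
Smallest index with value ≥ 8515: n = 130 (giving 8515).
Largest index with value ≤ 79401: n = 398 (giving 79401).
Indices 130 through 398: 269 terms.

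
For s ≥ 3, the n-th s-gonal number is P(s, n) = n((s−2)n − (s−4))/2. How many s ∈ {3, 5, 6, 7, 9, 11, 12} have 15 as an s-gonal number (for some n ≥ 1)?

2

s = 3: P(3, 5) = 15. ✓
s = 5: P(5, 3) = 12 and P(5, 4) = 22; 15 is not s-gonal.
s = 6: P(6, 3) = 15. ✓
s = 7: P(7, 2) = 7 and P(7, 3) = 18; 15 is not s-gonal.
s = 9: P(9, 2) = 9 and P(9, 3) = 24; 15 is not s-gonal.
s = 11: P(11, 2) = 11 and P(11, 3) = 30; 15 is not s-gonal.
s = 12: P(12, 2) = 12 and P(12, 3) = 33; 15 is not s-gonal.
Hits: s ∈ {3, 6} → 2.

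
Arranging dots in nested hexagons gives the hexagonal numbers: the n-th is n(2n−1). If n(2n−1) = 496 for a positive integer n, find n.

16

Set n(2n−1) = 496, giving 2n² − n − 496 = 0.
The discriminant is 1 + 8·496 = 3969, and √3969 = 63.
So n = (1 + 63) / 4 = 64/4 = 16.
Check: 16·(2·16 − 1) = 496. ✓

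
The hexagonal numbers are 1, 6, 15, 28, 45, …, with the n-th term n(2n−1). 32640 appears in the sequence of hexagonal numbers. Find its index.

128

Set n(2n−1) = 32640, giving 2n² − n − 32640 = 0.
The discriminant is 1 + 8·32640 = 261121, and √261121 = 511.
So n = (1 + 511) / 4 = 512/4 = 128.
Check: 128·(2·128 − 1) = 32640. ✓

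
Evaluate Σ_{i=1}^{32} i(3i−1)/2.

16896

Σ i(3i−1)/2 = (3Σi² − Σi) / 2 over i = 1..32.
Σi = 528 and Σi² = 11440.
(3·11440 − 1·528) / 2 = 33792/2 = 16896.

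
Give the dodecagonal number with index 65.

20865

The 65th dodecagonal number is n(5n−4) with n = 65.
65·(5·65 − 4) = 65·321 = 20865.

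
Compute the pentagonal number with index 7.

70

The 7th pentagonal number is n(3n−1)/2 with n = 7.
7·(3·7 − 1)/2 = 7·20/2 = 7·10 = 70.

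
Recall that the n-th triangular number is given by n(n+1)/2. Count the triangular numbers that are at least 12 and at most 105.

10

The n-th triangular number is n(n+1)/2.
Smallest index with value ≥ 12: n = 5 (giving 15).
Largest index with value ≤ 105: n = 14 (giving 105).
Indices 5 through 14: 10 terms.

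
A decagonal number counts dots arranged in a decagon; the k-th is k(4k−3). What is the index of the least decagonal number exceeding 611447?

392

Solve n(4n−3) > 611447 for integer n.
The largest n with value ≤ 611447 is 391 (since 610351 ≤ 611447 < 613480), so the first above is n = 392, value 613480.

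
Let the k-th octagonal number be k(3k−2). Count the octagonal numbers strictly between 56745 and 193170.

The n-th octagonal number is n(3n−2).
Smallest index with value > 56745: n = 138 (giving 56856).
Largest index with value < 193170: n = 254 (giving 193040).
Indices 138 through 254: 117 terms.

117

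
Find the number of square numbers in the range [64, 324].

The n-th square number is n².
Smallest index with value ≥ 64: n = 8 (giving 64).
Largest index with value ≤ 324: n = 18 (giving 324).
Indices 8 through 18: 11 terms.

11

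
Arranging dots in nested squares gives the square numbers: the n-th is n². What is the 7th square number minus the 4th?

7² = 49 and 4² = 16.
Difference: 49 − 16 = 33.

33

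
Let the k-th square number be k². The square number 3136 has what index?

56

We need n² = 3136, so n = √3136 = 56.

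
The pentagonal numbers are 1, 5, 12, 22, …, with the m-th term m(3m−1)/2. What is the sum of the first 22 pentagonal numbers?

5566

Σ i(3i−1)/2 = (3Σi² − Σi) / 2 over i = 1..22.
Σi = 253 and Σi² = 3795.
(3·3795 − 1·253) / 2 = 11132/2 = 5566.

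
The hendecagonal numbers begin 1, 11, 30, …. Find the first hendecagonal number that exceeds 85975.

86458

Solve n(9n−7)/2 > 85975 for integer n.
The largest n with value ≤ 85975 is 138 (since 85215 ≤ 85975 < 86458), so the first above is n = 139, value 86458.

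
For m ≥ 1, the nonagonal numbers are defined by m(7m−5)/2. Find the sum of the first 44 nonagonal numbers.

100320

Σ i(7i−5)/2 = (7Σi² − 5Σi) / 2 over i = 1..44.
Σi = 990 and Σi² = 29370.
(7·29370 − 5·990) / 2 = 200640/2 = 100320.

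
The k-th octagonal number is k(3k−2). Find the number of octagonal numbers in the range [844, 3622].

The n-th octagonal number is n(3n−2).
Smallest index with value ≥ 844: n = 18 (giving 936).
Largest index with value ≤ 3622: n = 35 (giving 3605).
Indices 18 through 35: 18 terms.

18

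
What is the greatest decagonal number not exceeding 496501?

494560

Solve n(4n−3) ≤ 496501 for integer n.
n = 352 gives 494560 ≤ 496501, while n = 353 gives 497377 > 496501; so the answer is 494560.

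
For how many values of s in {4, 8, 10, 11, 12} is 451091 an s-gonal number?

1

s = 4: P(4, 671) = 450241 and P(4, 672) = 451584; 451091 is not s-gonal.
s = 8: P(8, 388) = 450856 and P(8, 389) = 453185; 451091 is not s-gonal.
s = 10: P(10, 336) = 450576 and P(10, 337) = 453265; 451091 is not s-gonal.
s = 11: P(11, 317) = 451091. ✓
s = 12: P(12, 300) = 448800 and P(12, 301) = 451801; 451091 is not s-gonal.
Hits: s ∈ {11} → 1.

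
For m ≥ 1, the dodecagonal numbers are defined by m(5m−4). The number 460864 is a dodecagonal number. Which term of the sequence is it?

304

Set n(5n−4) = 460864, giving 5n² − 4n − 460864 = 0.
The discriminant is 16 + 20·460864 = 9217296, and √9217296 = 3036.
So n = (4 + 3036) / 10 = 3040/10 = 304.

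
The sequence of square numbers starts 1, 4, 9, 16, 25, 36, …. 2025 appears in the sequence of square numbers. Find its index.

We need n² = 2025, so n = √2025 = 45.
Check: 45² = 2025. ✓

45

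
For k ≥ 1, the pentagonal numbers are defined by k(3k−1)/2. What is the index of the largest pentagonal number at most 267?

Solve n(3n−1)/2 ≤ 267 for integer n.
n = 13 gives 247 ≤ 267, while n = 14 gives 287 > 267; so the answer is index 13.

13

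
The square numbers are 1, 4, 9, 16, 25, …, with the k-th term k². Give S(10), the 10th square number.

The 10th square number is n² with n = 10.
10² = 100.

100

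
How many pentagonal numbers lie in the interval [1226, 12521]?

The n-th pentagonal number is n(3n−1)/2.
Smallest index with value ≥ 1226: n = 29 (giving 1247).
Largest index with value ≤ 12521: n = 91 (giving 12376).
Indices 29 through 91: 63 terms.

63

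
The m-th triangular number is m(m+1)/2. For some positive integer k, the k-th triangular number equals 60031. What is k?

346

Set n(n+1)/2 = 60031, giving n² + n − 120062 = 0.
The discriminant is 1 + 8·60031 = 480249, and √480249 = 693.
So n = (-1 + 693) / 2 = 692/2 = 346.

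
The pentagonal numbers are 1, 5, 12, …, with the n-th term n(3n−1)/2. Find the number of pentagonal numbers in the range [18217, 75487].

The n-th pentagonal number is n(3n−1)/2.
Smallest index with value ≥ 18217: n = 111 (giving 18426).
Largest index with value ≤ 75487: n = 224 (giving 75152).
Indices 111 through 224: 114 terms.

114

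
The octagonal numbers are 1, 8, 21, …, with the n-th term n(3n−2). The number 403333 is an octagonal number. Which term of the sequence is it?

Set n(3n−2) = 403333, giving 3n² − 2n − 403333 = 0.
The discriminant is 4 + 12·403333 = 4840000, and √4840000 = 2200.
So n = (2 + 2200) / 6 = 2202/6 = 367.

367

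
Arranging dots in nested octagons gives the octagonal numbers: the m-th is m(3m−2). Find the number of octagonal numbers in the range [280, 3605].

26

The n-th octagonal number is n(3n−2).
Smallest index with value ≥ 280: n = 10 (giving 280).
Largest index with value ≤ 3605: n = 35 (giving 3605).
Indices 10 through 35: 26 terms.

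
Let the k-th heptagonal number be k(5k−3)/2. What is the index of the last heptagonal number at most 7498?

Solve n(5n−3)/2 ≤ 7498 for integer n.
n = 55 gives 7480 ≤ 7498, while n = 56 gives 7756 > 7498; so the answer is index 55.

55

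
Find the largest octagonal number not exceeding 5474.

Solve n(3n−2) ≤ 5474 for integer n.
n = 43 gives 5461 ≤ 5474, while n = 44 gives 5720 > 5474; so the answer is 5461.

5461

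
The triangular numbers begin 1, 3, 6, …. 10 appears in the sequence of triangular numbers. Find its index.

Set n(n+1)/2 = 10, giving n² + n − 20 = 0.
The discriminant is 1 + 8·10 = 81, and √81 = 9.
So n = (-1 + 9) / 2 = 8/2 = 4.

4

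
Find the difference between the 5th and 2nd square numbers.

5² = 25 and 2² = 4.
Difference: 25 − 4 = 21.

21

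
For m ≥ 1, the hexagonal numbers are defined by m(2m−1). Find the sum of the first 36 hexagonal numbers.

31746

Σ i(2i−1) = 2Σi² − Σi over i = 1..36.
Σi = 666 and Σi² = 16206.
2·16206 − 1·666 = 31746.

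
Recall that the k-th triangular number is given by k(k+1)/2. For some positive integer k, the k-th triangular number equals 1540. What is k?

Set n(n+1)/2 = 1540, giving n² + n − 3080 = 0.
The discriminant is 1 + 8·1540 = 12321, and √12321 = 111.
So n = (-1 + 111) / 2 = 110/2 = 55.
Check: 55·56/2 = 1540. ✓

55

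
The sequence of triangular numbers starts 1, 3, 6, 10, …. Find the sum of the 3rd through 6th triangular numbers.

Σ i(i+1)/2 = (Σi² + Σi) / 2 over i = 3..6.
Σi = 21 − 3 = 18 and Σi² = 91 − 5 = 86.
(1·86 + 1·18) / 2 = 104/2 = 52.

52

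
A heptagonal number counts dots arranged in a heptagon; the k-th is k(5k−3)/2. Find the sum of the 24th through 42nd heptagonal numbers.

Σ i(5i−3)/2 = (5Σi² − 3Σi) / 2 over i = 24..42.
Σi = 903 − 276 = 627 and Σi² = 25585 − 4324 = 21261.
(5·21261 − 3·627) / 2 = 104424/2 = 52212.

52212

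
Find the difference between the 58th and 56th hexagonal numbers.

454

58·(2·58 − 1) = 6670 and 56·(2·56 − 1) = 6216.
Difference: 6670 − 6216 = 454.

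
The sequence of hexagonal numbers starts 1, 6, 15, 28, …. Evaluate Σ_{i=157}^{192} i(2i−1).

Σ i(2i−1) = 2Σi² − Σi over i = 157..192.
Σi = 18528 − 12246 = 6282 and Σi² = 2377760 − 1277666 = 1100094.
2·1100094 − 1·6282 = 2193906.

2193906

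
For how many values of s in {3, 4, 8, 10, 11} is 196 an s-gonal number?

s = 3: P(3, 19) = 190 and P(3, 20) = 210; 196 is not s-gonal.
s = 4: P(4, 14) = 196. ✓
s = 8: P(8, 8) = 176 and P(8, 9) = 225; 196 is not s-gonal.
s = 10: P(10, 7) = 175 and P(10, 8) = 232; 196 is not s-gonal.
s = 11: P(11, 7) = 196. ✓
Hits: s ∈ {4, 11} → 2.

2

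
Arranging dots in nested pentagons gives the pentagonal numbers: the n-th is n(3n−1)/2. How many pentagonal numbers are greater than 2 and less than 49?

The n-th pentagonal number is n(3n−1)/2.
Smallest index with value > 2: n = 2 (giving 5).
Largest index with value < 49: n = 5 (giving 35).
Indices 2 through 5: 4 terms.

4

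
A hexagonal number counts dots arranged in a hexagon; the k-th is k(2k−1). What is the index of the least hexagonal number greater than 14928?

Solve n(2n−1) > 14928 for integer n.
The largest n with value ≤ 14928 is 86 (since 14706 ≤ 14928 < 15051), so the first above is n = 87, value 15051.

87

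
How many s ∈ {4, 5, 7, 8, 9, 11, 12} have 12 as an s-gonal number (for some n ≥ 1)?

s = 4: P(4, 3) = 9 and P(4, 4) = 16; 12 is not s-gonal.
s = 5: P(5, 3) = 12. ✓
s = 7: P(7, 2) = 7 and P(7, 3) = 18; 12 is not s-gonal.
s = 8: P(8, 2) = 8 and P(8, 3) = 21; 12 is not s-gonal.
s = 9: P(9, 2) = 9 and P(9, 3) = 24; 12 is not s-gonal.
s = 11: P(11, 2) = 11 and P(11, 3) = 30; 12 is not s-gonal.
s = 12: P(12, 2) = 12. ✓
Hits: s ∈ {5, 12} → 2.

2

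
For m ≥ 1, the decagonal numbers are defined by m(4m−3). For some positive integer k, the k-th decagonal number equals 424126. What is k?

326

Set n(4n−3) = 424126, giving 4n² − 3n − 424126 = 0.
The discriminant is 9 + 16·424126 = 6786025, and √6786025 = 2605.
So n = (3 + 2605) / 8 = 2608/8 = 326.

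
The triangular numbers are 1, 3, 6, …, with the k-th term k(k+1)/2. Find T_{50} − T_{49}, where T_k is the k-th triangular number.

Consecutive triangular numbers differ by n: T_{50} − T_{49} = 50.

50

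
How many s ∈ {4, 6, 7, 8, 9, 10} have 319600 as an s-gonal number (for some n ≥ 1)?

1

s = 4: P(4, 565) = 319225 and P(4, 566) = 320356; 319600 is not s-gonal.
s = 6: P(6, 400) = 319600. ✓
s = 7: P(7, 357) = 318087 and P(7, 358) = 319873; 319600 is not s-gonal.
s = 8: P(8, 326) = 318176 and P(8, 327) = 320133; 319600 is not s-gonal.
s = 9: P(9, 302) = 318459 and P(9, 303) = 320574; 319600 is not s-gonal.
s = 10: P(10, 283) = 319507 and P(10, 284) = 321772; 319600 is not s-gonal.
Hits: s ∈ {6} → 1.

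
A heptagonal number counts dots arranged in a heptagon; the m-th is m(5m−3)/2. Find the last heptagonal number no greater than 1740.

1651

Solve n(5n−3)/2 ≤ 1740 for integer n.
n = 26 gives 1651 ≤ 1740, while n = 27 gives 1782 > 1740; so the answer is 1651.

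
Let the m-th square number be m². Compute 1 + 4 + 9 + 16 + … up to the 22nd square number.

3795

Σ_{i=1}^{22} i² = 22·23·45/6 = 3795.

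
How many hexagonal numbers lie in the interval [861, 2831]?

17

The n-th hexagonal number is n(2n−1).
Smallest index with value ≥ 861: n = 21 (giving 861).
Largest index with value ≤ 2831: n = 37 (giving 2701).
Indices 21 through 37: 17 terms.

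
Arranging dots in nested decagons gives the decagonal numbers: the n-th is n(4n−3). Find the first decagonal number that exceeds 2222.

2232

Solve n(4n−3) > 2222 for integer n.
The largest n with value ≤ 2222 is 23 (since 2047 ≤ 2222 < 2232), so the first above is n = 24, value 2232.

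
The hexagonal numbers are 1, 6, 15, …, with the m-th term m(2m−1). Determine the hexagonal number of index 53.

5565

53·(2·53 − 1) = 53·105 = 5565.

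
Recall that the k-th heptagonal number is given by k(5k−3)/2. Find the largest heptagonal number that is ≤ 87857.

87142

Solve n(5n−3)/2 ≤ 87857 for integer n.
n = 187 gives 87142 ≤ 87857, while n = 188 gives 88078 > 87857; so the answer is 87142.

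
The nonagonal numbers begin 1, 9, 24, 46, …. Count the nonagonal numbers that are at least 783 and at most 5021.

23

The n-th nonagonal number is n(7n−5)/2.
Smallest index with value ≥ 783: n = 16 (giving 856).
Largest index with value ≤ 5021: n = 38 (giving 4959).
Indices 16 through 38: 23 terms.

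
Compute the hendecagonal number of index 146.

95411

The 146th hendecagonal number is n(9n−7)/2 with n = 146.
146·(9·146 − 7)/2 = 146·1307/2 = 95411.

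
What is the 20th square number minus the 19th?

39

n² − (n−1)² = 2n − 1, so 20² − 19² = 2·20 − 1 = 39.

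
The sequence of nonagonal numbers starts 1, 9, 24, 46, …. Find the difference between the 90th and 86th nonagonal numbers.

2454

90·(7·90 − 5)/2 = 28125 and 86·(7·86 − 5)/2 = 25671.
Difference: 28125 − 25671 = 2454.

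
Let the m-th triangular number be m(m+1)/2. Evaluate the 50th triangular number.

1275

50·51/2 = 2550/2 = 1275.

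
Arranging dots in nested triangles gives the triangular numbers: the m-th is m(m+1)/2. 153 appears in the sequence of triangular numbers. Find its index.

Set n(n+1)/2 = 153, giving n² + n − 306 = 0.
The discriminant is 1 + 8·153 = 1225, and √1225 = 35.
So n = (-1 + 35) / 2 = 34/2 = 17.
Check: 17·18/2 = 153. ✓

17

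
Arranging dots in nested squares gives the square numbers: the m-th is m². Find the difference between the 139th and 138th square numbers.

n² − (n−1)² = 2n − 1, so 139² − 138² = 2·139 − 1 = 277.

277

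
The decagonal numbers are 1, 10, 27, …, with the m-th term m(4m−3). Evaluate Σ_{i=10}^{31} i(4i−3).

Σ i(4i−3) = 4Σi² − 3Σi over i = 10..31.
Σi = 496 − 45 = 451 and Σi² = 10416 − 285 = 10131.
4·10131 − 3·451 = 39171.

39171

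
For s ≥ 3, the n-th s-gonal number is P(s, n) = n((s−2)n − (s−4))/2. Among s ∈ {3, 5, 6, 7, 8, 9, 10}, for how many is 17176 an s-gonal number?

s = 3: P(3, 184) = 17020 and P(3, 185) = 17205; 17176 is not s-gonal.
s = 5: P(5, 107) = 17120 and P(5, 108) = 17442; 17176 is not s-gonal.
s = 6: P(6, 92) = 16836 and P(6, 93) = 17205; 17176 is not s-gonal.
s = 7: P(7, 83) = 17098 and P(7, 84) = 17514; 17176 is not s-gonal.
s = 8: P(8, 76) = 17176. ✓
s = 9: P(9, 70) = 16975 and P(9, 71) = 17466; 17176 is not s-gonal.
s = 10: P(10, 65) = 16705 and P(10, 66) = 17226; 17176 is not s-gonal.
Hits: s ∈ {8} → 1.

1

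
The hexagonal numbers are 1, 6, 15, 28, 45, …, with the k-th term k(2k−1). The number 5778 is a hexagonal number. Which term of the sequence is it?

Set n(2n−1) = 5778, giving 2n² − n − 5778 = 0.
So n = (1 + 215) / 4 = 216/4 = 54.
Check: 54·(2·54 − 1) = 5778. ✓

54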